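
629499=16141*39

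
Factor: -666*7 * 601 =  - 2^1*3^2*7^1*37^1*601^1=- 2801862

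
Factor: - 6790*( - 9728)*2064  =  2^14*3^1*5^1*7^1*19^1* 43^1*97^1 = 136333639680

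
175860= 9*19540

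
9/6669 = 1/741 = 0.00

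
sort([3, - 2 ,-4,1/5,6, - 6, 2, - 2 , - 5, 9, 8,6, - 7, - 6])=[  -  7,-6, - 6, - 5, -4,-2,-2 , 1/5,2,3,6, 6,8, 9 ]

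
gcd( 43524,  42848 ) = 52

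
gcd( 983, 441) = 1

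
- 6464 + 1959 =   -  4505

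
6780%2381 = 2018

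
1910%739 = 432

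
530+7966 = 8496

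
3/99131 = 3/99131 = 0.00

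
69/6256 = 3/272 = 0.01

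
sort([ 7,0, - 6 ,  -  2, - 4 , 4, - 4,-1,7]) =[ - 6, - 4,  -  4,-2,-1 , 0,4,  7, 7]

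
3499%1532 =435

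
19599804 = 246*79674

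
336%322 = 14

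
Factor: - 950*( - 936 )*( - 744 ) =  - 2^7*3^3*5^2*13^1*19^1 *31^1 = - 661564800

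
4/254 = 2/127=0.02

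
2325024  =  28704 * 81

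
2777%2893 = 2777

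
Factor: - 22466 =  - 2^1*47^1*239^1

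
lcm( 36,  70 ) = 1260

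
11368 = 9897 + 1471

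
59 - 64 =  - 5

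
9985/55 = 181+6/11 = 181.55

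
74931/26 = 74931/26 = 2881.96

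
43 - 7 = 36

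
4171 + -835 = 3336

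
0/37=0 = 0.00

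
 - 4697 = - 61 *77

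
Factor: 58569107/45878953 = 71^1*179^( - 1 ) * 557^1*1481^1*256307^(  -  1)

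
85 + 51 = 136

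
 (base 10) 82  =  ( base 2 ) 1010010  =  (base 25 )37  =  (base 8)122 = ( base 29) 2O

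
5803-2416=3387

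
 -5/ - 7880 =1/1576=0.00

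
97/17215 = 97/17215 = 0.01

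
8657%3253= 2151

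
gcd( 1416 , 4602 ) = 354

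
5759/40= 5759/40 = 143.97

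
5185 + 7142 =12327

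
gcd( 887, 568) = 1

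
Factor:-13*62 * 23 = -2^1*13^1* 23^1*31^1 = - 18538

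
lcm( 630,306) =10710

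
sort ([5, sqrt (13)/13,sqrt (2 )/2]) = [ sqrt( 13 )/13  ,  sqrt(2)/2,5 ]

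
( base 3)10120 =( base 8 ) 140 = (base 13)75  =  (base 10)96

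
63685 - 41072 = 22613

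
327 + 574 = 901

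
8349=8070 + 279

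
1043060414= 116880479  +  926179935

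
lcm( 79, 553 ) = 553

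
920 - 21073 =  - 20153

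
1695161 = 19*89219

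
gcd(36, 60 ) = 12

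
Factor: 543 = 3^1*181^1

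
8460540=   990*8546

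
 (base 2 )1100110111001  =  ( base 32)6DP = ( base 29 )7o2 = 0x19b9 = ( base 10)6585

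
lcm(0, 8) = 0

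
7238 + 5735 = 12973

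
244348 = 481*508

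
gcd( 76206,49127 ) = 13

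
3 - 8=  -  5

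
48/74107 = 48/74107 = 0.00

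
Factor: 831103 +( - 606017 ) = 2^1 * 112543^1 = 225086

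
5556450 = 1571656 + 3984794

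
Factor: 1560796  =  2^2*390199^1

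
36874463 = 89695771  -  52821308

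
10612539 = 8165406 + 2447133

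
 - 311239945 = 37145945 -348385890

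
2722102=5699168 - 2977066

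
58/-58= - 1/1  =  -1.00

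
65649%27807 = 10035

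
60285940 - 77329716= - 17043776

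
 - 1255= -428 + - 827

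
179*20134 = 3603986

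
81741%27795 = 26151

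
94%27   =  13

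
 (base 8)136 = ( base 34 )2Q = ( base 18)54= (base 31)31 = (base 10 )94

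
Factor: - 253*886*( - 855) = 191655090 = 2^1*3^2*5^1*11^1*19^1*23^1*443^1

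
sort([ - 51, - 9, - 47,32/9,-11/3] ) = [ - 51 , - 47,- 9,-11/3, 32/9]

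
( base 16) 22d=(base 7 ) 1424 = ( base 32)HD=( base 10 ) 557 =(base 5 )4212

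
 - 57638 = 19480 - 77118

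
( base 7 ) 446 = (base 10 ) 230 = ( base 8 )346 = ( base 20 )BA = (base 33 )6W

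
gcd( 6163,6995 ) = 1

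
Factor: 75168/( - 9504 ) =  - 3^1 * 11^ ( - 1 )*29^1 = - 87/11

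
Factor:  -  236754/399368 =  - 2^( - 2 )*3^2 * 7^1*1879^1*49921^( - 1 ) = -118377/199684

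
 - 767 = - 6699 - -5932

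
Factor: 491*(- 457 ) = - 457^1*491^1 = - 224387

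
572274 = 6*95379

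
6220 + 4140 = 10360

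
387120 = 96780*4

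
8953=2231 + 6722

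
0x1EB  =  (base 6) 2135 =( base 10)491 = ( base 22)107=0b111101011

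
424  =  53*8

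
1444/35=1444/35 = 41.26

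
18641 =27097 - 8456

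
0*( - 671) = 0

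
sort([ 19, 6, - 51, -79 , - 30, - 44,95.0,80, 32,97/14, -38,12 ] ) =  [-79,- 51,-44,- 38, - 30, 6, 97/14,  12, 19, 32, 80,95.0]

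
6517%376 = 125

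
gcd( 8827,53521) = 13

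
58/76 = 29/38= 0.76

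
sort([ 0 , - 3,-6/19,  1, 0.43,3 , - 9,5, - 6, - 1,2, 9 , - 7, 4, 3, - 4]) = [ - 9, - 7, - 6, - 4, - 3, - 1, - 6/19, 0,  0.43 , 1,2,3,  3,4, 5 , 9 ]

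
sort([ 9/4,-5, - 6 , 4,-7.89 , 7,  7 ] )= [ - 7.89, - 6, - 5, 9/4,4, 7,7] 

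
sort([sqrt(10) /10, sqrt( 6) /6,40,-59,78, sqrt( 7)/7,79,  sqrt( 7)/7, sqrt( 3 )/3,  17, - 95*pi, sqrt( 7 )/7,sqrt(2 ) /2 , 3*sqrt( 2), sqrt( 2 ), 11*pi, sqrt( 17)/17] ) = [ - 95 * pi ,-59, sqrt (17 )/17,sqrt ( 10) /10,sqrt(7)/7,sqrt( 7)/7, sqrt(7) /7, sqrt( 6 )/6,sqrt( 3)/3, sqrt( 2 )/2, sqrt(2 ), 3*sqrt( 2 ), 17, 11*pi, 40,78, 79]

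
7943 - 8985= - 1042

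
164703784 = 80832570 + 83871214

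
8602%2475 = 1177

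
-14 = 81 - 95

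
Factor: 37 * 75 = 2775=3^1*5^2*37^1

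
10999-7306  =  3693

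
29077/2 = 29077/2 = 14538.50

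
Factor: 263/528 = 2^ (-4)* 3^( - 1)*11^ ( - 1)*263^1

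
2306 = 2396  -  90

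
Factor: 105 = 3^1*5^1 *7^1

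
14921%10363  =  4558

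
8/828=2/207 = 0.01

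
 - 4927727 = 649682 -5577409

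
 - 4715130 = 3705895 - 8421025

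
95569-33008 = 62561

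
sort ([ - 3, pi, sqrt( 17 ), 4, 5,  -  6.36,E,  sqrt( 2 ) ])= [ - 6.36, - 3 , sqrt ( 2),E,pi,4,  sqrt( 17),5 ]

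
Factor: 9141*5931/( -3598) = -54215271/3598=-  2^( - 1)*3^3*7^ ( -1)*11^1*257^( - 1) * 277^1*659^1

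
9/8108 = 9/8108= 0.00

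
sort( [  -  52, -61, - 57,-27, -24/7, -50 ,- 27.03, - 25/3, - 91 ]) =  [ - 91,-61,-57, - 52, - 50,-27.03,-27, - 25/3 , - 24/7]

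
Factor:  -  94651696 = - 2^4*5915731^1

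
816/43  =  18+42/43 = 18.98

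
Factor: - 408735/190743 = -15/7 = -3^1*5^1*7^ ( - 1)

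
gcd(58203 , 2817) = 9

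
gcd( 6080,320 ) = 320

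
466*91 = 42406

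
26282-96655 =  - 70373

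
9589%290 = 19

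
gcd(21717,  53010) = 171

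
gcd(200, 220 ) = 20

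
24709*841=20780269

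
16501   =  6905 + 9596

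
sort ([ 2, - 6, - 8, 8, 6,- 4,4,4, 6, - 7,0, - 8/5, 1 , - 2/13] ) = [ - 8, - 7, - 6, - 4,-8/5, - 2/13, 0, 1,  2,4, 4,6,6,8]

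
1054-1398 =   -  344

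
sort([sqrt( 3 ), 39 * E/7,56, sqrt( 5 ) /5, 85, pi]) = [ sqrt(5)/5, sqrt ( 3), pi, 39*E/7,56, 85] 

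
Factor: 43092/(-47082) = -2^1*3^3*59^(- 1 )  =  - 54/59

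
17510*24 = 420240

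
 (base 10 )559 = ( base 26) ld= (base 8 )1057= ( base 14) 2BD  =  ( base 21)15d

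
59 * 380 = 22420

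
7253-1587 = 5666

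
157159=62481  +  94678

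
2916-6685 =-3769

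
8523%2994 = 2535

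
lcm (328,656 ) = 656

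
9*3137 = 28233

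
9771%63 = 6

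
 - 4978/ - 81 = 4978/81=61.46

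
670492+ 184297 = 854789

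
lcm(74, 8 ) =296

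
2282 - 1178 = 1104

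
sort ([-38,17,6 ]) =[  -  38 , 6,17 ]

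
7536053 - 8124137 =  - 588084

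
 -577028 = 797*(- 724)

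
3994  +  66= 4060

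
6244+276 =6520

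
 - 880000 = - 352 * 2500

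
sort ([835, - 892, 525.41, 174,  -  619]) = [ - 892 ,  -  619, 174, 525.41,  835]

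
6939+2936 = 9875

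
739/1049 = 739/1049  =  0.70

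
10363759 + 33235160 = 43598919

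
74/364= 37/182 = 0.20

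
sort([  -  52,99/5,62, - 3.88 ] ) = [ - 52, - 3.88,99/5 , 62] 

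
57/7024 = 57/7024= 0.01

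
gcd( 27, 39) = 3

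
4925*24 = 118200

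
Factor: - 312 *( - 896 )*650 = 2^11*3^1*5^2*7^1*13^2  =  181708800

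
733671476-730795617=2875859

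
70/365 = 14/73 = 0.19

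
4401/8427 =1467/2809  =  0.52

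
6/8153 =6/8153 = 0.00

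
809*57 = 46113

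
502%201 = 100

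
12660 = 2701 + 9959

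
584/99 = 5+89/99 = 5.90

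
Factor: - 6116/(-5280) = 139/120 = 2^( - 3)*3^ ( - 1)*5^( - 1) *139^1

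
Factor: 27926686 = 2^1*751^1*18593^1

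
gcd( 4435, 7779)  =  1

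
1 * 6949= 6949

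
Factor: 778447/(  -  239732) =-2^( -2) * 17^1*29^1*73^(  -  1)* 821^(  -  1 ) * 1579^1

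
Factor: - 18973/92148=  - 2^( - 2)*3^( - 1)*7^(-1)*1097^ ( - 1)*18973^1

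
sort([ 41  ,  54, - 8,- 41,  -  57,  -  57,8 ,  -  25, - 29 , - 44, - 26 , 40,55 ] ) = [ - 57, - 57, - 44, - 41, - 29, - 26, - 25, -8,8,40,41,54, 55]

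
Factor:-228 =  - 2^2*3^1*19^1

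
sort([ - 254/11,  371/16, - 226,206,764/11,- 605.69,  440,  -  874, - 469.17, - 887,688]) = [ - 887 ,-874,- 605.69, - 469.17, - 226, - 254/11,371/16,764/11,206,440,688]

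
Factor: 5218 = 2^1*2609^1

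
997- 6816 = -5819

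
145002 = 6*24167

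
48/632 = 6/79 = 0.08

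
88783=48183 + 40600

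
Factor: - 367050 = - 2^1*3^1 * 5^2*2447^1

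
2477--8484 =10961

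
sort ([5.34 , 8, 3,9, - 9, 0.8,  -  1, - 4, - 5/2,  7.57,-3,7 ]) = [ - 9 , - 4, - 3, - 5/2,  -  1, 0.8, 3,  5.34,7, 7.57, 8,9]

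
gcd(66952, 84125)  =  1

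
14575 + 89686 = 104261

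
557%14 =11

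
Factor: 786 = 2^1*3^1*131^1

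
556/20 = 139/5 = 27.80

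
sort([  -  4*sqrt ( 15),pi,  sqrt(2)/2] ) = [- 4*sqrt(15), sqrt(2) /2,pi ]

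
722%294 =134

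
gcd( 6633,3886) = 67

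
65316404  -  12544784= 52771620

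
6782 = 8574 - 1792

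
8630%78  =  50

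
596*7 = 4172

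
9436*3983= 37583588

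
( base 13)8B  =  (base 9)137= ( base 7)223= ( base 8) 163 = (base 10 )115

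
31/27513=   31/27513 = 0.00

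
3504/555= 1168/185=6.31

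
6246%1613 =1407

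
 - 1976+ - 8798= - 10774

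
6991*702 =4907682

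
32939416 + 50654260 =83593676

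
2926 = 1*2926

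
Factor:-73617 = - 3^1*53^1*463^1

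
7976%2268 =1172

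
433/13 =33+4/13 = 33.31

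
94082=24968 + 69114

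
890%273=71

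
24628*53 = 1305284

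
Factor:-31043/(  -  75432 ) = 2^(-3 )*3^(-1 )*7^(  -  1)*37^1*449^ ( - 1 )*839^1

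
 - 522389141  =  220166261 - 742555402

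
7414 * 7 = 51898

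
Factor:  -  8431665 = - 3^1* 5^1*11^1*137^1*373^1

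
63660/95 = 670 + 2/19=   670.11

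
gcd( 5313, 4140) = 69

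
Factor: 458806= 2^1*229403^1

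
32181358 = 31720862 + 460496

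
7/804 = 7/804 =0.01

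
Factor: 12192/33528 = 2^2 * 11^( - 1)   =  4/11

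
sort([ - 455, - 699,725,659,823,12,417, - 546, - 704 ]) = [  -  704,-699,-546,-455,12,  417, 659, 725,823]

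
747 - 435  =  312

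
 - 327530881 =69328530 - 396859411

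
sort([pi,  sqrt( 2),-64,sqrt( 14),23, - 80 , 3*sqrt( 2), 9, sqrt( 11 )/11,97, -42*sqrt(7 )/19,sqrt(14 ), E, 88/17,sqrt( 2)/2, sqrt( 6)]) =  [ - 80, - 64, - 42*sqrt( 7 )/19,sqrt ( 11) /11,sqrt ( 2) /2, sqrt( 2 ), sqrt( 6) , E, pi , sqrt(14), sqrt( 14 ), 3*sqrt( 2 ),  88/17, 9,23,97]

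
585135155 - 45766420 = 539368735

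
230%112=6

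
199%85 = 29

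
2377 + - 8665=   -  6288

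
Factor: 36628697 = 7^1 * 5232671^1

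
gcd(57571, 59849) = 1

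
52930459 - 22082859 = 30847600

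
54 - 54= 0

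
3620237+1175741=4795978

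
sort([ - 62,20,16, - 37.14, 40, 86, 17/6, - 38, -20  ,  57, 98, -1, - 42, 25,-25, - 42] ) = [ - 62,-42,- 42, - 38, - 37.14, - 25, - 20, - 1, 17/6, 16 , 20, 25, 40,57 , 86,98]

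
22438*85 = 1907230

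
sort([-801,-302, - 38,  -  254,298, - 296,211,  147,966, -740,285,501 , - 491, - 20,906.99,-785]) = [ - 801, - 785, - 740,  -  491 , - 302,  -  296, - 254,-38 ,  -  20,147,211,285,298 , 501 , 906.99, 966 ] 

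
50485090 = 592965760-542480670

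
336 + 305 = 641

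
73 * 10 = 730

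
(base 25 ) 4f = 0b1110011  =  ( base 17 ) 6d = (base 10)115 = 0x73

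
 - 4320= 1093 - 5413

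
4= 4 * 1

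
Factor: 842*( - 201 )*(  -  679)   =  2^1 * 3^1*7^1 * 67^1*97^1*421^1 = 114915318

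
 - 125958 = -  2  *62979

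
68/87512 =17/21878 = 0.00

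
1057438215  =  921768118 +135670097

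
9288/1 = 9288 = 9288.00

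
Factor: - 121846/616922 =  - 60923/308461  =  -47^( - 1)*6563^ ( - 1)*60923^1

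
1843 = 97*19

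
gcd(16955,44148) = 1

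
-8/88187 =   -  8/88187 = - 0.00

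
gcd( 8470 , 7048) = 2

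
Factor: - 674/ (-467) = 2^1*337^1*467^( - 1)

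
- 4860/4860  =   - 1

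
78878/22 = 3585+4/11 = 3585.36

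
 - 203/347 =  - 203/347 = - 0.59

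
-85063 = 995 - 86058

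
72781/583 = 124+489/583 = 124.84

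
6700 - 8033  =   - 1333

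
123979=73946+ 50033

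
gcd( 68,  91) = 1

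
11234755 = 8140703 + 3094052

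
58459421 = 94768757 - 36309336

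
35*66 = 2310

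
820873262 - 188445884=632427378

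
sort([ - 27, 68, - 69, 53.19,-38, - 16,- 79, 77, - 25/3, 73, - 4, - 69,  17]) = [ - 79,  -  69,-69, - 38, - 27,- 16, - 25/3, - 4 , 17, 53.19,68, 73,77]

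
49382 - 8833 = 40549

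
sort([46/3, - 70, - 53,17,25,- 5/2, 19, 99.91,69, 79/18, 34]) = [ - 70, - 53 ,  -  5/2, 79/18, 46/3, 17, 19 , 25,34, 69,99.91]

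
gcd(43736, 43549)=11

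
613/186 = 613/186 =3.30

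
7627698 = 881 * 8658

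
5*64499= 322495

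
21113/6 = 21113/6 = 3518.83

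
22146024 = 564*39266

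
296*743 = 219928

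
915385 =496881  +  418504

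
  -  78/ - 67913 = 78/67913  =  0.00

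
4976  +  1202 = 6178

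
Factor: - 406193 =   -  31^1*13103^1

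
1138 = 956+182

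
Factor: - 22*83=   -2^1 * 11^1 * 83^1 = - 1826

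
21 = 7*3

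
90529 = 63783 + 26746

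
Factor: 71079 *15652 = 2^2* 3^1*7^1*13^1* 19^1*29^1 * 43^2  =  1112528508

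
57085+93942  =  151027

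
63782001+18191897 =81973898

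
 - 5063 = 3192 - 8255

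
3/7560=1/2520 = 0.00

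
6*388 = 2328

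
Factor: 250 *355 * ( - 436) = -2^3 * 5^4*71^1*109^1 = - 38695000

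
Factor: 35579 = 47^1*757^1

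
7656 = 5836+1820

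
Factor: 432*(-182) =  -  2^5*3^3*7^1*13^1 = -78624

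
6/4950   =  1/825 = 0.00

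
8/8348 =2/2087 = 0.00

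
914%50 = 14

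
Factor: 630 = 2^1*3^2*5^1 * 7^1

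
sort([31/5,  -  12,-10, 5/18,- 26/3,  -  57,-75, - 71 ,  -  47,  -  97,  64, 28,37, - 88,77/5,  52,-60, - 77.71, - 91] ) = [-97, - 91, - 88, - 77.71, - 75,-71, - 60, - 57, -47, - 12,-10,- 26/3,  5/18, 31/5,  77/5, 28,37, 52, 64]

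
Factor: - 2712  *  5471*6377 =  - 2^3 *3^1*7^1*113^1  *  911^1*5471^1=- 94617793704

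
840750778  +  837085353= 1677836131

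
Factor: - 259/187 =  -7^1*11^( - 1)*17^( - 1 )*37^1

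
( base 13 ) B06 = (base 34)1KT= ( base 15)845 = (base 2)11101001001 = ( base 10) 1865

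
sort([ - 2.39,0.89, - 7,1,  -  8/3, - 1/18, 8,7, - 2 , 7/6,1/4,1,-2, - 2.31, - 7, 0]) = [ - 7, - 7, - 8/3, - 2.39, - 2.31, - 2, -2,-1/18,  0,1/4,0.89,1,1,7/6,7, 8]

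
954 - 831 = 123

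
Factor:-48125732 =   -  2^2*29^1*131^1*3167^1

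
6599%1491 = 635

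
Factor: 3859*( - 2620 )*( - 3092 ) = 31261913360=2^4*5^1*17^1*131^1*227^1*773^1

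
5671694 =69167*82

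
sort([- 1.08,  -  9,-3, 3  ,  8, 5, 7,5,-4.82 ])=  [ - 9, - 4.82 ,-3,-1.08, 3, 5 , 5,7,  8 ]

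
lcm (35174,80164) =3447052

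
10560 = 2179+8381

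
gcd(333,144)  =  9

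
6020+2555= 8575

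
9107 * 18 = 163926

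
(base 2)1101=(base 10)13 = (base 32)D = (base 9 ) 14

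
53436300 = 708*75475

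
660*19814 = 13077240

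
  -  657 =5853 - 6510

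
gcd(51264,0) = 51264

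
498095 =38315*13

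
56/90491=56/90491 = 0.00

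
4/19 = 4/19= 0.21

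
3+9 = 12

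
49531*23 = 1139213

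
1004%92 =84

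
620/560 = 31/28 = 1.11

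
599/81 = 599/81=7.40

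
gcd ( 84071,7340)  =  1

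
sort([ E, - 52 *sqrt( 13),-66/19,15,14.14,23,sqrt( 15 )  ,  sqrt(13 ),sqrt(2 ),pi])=[-52 * sqrt(13 ),-66/19,sqrt( 2),E,pi,sqrt(  13 ),sqrt( 15),  14.14,15,23]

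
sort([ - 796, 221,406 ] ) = [-796,221, 406 ] 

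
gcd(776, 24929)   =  97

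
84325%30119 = 24087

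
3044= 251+2793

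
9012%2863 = 423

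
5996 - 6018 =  - 22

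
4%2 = 0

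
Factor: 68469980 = 2^2 * 5^1* 37^1*67^1*1381^1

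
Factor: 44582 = 2^1*22291^1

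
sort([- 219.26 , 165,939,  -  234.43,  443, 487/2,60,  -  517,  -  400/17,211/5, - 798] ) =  [ - 798 , - 517,-234.43,  -  219.26, - 400/17,211/5, 60, 165,487/2, 443, 939 ] 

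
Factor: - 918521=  - 47^1 * 19543^1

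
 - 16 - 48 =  - 64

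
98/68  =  49/34 = 1.44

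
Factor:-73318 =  - 2^1*7^1 * 5237^1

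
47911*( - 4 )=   -  191644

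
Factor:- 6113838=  -2^1*3^1*29^1*41^1*857^1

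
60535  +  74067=134602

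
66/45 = 1 + 7/15 = 1.47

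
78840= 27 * 2920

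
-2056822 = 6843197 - 8900019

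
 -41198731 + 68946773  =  27748042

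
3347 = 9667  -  6320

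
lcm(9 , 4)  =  36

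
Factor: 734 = 2^1 *367^1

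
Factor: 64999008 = 2^5*3^2*269^1*839^1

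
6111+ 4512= 10623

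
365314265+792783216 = 1158097481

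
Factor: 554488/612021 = 2^3*3^(  -  1) * 11^1 * 6301^1* 204007^( - 1)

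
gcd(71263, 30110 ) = 1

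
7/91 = 1/13  =  0.08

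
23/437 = 1/19 = 0.05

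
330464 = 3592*92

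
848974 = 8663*98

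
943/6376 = 943/6376 = 0.15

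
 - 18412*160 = -2945920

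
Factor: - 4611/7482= - 2^ ( - 1)*43^(-1 )*53^1 = - 53/86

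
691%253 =185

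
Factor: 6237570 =2^1 * 3^1*5^1*53^1 * 3923^1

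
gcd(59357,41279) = 1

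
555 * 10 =5550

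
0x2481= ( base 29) b37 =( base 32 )941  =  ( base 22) J6H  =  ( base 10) 9345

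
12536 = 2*6268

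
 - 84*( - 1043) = 87612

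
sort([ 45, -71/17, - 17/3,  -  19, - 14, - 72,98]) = [- 72, - 19, - 14, - 17/3, - 71/17, 45, 98]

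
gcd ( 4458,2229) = 2229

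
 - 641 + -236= - 877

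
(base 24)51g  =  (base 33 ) 2MG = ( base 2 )101101101000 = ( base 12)1834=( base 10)2920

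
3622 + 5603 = 9225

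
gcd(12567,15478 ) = 71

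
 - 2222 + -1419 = - 3641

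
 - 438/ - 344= 219/172=1.27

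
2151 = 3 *717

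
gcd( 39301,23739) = 1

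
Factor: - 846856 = -2^3*37^1*2861^1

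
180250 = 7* 25750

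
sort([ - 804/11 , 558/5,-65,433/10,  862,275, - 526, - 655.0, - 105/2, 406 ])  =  [-655.0, - 526,-804/11, - 65, - 105/2,433/10, 558/5,275, 406,862 ] 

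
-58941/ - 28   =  2105  +  1/28 = 2105.04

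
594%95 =24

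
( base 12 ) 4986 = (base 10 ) 8310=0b10000001110110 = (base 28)agm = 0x2076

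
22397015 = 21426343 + 970672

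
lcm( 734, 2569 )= 5138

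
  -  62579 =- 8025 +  - 54554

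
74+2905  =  2979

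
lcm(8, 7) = 56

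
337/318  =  337/318 = 1.06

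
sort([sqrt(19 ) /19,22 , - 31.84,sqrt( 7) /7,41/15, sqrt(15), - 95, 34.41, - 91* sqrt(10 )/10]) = [ - 95, - 31.84,-91*sqrt( 10)/10,sqrt(19 )/19, sqrt(7 )/7, 41/15  ,  sqrt(15),22,34.41] 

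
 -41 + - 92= - 133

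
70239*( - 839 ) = -58930521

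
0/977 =0 = 0.00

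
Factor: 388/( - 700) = -5^ ( - 2)*7^(-1 )*97^1  =  - 97/175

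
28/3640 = 1/130=0.01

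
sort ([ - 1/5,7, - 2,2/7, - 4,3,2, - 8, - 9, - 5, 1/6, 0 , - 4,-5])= [ - 9, - 8, - 5, - 5,  -  4, - 4, - 2,-1/5, 0,1/6 , 2/7,2,3,  7]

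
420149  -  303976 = 116173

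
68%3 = 2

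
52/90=26/45 = 0.58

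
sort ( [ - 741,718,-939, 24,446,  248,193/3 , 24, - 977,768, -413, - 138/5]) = [ - 977 , - 939, -741, - 413, - 138/5,24, 24,  193/3,248,446, 718 , 768]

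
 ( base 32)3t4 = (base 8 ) 7644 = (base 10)4004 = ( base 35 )39e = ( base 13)1a90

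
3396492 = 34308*99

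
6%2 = 0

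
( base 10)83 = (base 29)2p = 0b1010011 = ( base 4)1103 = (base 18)4B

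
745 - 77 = 668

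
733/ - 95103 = -733/95103= - 0.01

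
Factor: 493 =17^1*29^1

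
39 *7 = 273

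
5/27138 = 5/27138 =0.00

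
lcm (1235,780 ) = 14820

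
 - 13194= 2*( - 6597)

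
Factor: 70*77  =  2^1*5^1 * 7^2 *11^1 = 5390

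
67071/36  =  22357/12=1863.08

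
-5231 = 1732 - 6963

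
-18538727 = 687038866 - 705577593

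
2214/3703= 2214/3703  =  0.60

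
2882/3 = 960 + 2/3= 960.67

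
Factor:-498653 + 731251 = 2^1 * 19^1*6121^1=232598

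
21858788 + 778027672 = 799886460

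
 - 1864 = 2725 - 4589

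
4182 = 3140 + 1042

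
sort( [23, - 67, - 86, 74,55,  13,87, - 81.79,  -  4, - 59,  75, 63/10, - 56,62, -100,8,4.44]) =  [ - 100,-86, - 81.79, - 67,-59,  -  56,- 4,4.44,63/10, 8,13, 23,55, 62,74, 75,87 ]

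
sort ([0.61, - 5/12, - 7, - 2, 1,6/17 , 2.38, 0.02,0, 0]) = [ - 7, - 2,  -  5/12, 0, 0,0.02, 6/17,0.61, 1,  2.38] 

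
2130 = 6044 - 3914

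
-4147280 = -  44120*94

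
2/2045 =2/2045 = 0.00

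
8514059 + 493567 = 9007626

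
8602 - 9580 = -978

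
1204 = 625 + 579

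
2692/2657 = 1 + 35/2657  =  1.01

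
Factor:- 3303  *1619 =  - 3^2*367^1*1619^1 = - 5347557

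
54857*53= 2907421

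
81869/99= 826 + 95/99 =826.96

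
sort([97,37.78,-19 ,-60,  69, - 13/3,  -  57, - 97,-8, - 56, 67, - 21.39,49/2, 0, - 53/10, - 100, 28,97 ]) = [  -  100,  -  97, - 60,-57, - 56, - 21.39, - 19 , - 8,  -  53/10, - 13/3,0, 49/2,  28, 37.78, 67,69,97,97]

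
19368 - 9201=10167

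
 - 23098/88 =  - 11549/44 = - 262.48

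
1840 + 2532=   4372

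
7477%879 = 445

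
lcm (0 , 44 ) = 0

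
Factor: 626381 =7^1*43^1*2081^1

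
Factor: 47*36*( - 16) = -2^6*3^2*47^1 = -27072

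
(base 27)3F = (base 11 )88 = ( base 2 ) 1100000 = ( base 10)96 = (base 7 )165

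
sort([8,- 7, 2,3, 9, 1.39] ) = [- 7,  1.39 , 2, 3,8,9]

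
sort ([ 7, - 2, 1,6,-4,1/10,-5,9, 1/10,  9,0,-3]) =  [- 5,- 4, - 3, - 2 , 0, 1/10,1/10, 1, 6, 7 , 9 , 9] 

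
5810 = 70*83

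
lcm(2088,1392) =4176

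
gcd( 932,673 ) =1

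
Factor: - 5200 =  - 2^4*5^2*13^1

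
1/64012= 1/64012 = 0.00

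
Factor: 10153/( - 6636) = -2^( - 2 )*3^( - 1)*7^( - 1)*11^1 * 13^1*71^1*79^( - 1 ) 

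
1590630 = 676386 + 914244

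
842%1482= 842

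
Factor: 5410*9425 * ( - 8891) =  - 453345421750=- 2^1*5^3* 13^1*17^1*29^1*523^1*541^1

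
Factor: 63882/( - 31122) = -39/19 = -  3^1*13^1*19^( - 1) 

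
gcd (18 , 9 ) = 9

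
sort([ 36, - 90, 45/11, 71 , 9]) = [ - 90, 45/11,  9, 36,71]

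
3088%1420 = 248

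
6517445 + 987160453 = 993677898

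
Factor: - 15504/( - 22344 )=34/49 = 2^1*  7^ ( - 2 )*17^1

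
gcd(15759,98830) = 1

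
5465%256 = 89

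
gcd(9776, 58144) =16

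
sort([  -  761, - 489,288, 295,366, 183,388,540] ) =[  -  761, - 489, 183, 288, 295, 366, 388, 540]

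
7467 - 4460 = 3007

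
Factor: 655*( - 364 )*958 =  - 228406360 = - 2^3*5^1*7^1*13^1*131^1*479^1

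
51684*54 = 2790936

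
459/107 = 459/107 = 4.29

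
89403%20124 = 8907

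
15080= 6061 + 9019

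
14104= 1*14104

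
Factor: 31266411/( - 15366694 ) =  - 2^( - 1)*3^1*7^(- 2)*11^1*29^(-1 )*73^1 *5407^ ( - 1 )*12979^1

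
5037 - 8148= - 3111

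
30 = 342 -312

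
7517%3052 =1413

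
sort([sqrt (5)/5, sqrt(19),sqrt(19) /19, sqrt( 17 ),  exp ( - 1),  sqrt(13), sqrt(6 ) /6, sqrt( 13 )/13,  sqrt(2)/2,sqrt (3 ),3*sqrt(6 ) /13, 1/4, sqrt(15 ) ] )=[sqrt(19) /19,  1/4, sqrt(13) /13,exp( - 1),sqrt(6) /6, sqrt(5)/5,  3*sqrt( 6 )/13,sqrt(2)/2, sqrt( 3), sqrt(13),sqrt(15 ),sqrt( 17 ), sqrt(19 )]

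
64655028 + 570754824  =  635409852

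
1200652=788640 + 412012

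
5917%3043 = 2874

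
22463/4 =5615 +3/4 = 5615.75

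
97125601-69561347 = 27564254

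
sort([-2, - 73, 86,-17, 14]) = [ - 73,-17, - 2, 14, 86 ]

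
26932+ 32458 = 59390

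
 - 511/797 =- 1 + 286/797 = - 0.64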